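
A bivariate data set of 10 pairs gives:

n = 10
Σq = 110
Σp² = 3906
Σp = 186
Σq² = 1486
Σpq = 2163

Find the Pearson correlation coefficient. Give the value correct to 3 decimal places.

0.333

r = (nΣpq − ΣpΣq) / √[(nΣp² − (Σp)²)(nΣq² − (Σq)²)]
Numerator: 10×2163 − 186×110 = 1170
Denominator: √[(39060 − 34596)(14860 − 12100)] = √[4464 × 2760] = 3510.0769
r = 1170 / 3510.0769 ≈ 0.333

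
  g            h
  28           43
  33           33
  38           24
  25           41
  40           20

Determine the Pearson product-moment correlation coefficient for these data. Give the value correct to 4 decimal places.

n = 5, Σg = 164, Σh = 161, Σg² = 5542, Σh² = 5595, Σgh = 5030
nΣgh − ΣgΣh = 25150 − 26404 = -1254
nΣg² − (Σg)² = 27710 − 26896 = 814; nΣh² − (Σh)² = 27975 − 25921 = 2054
r = -1254 / √(814 × 2054) = -1254 / 1293.0414 ≈ -0.9698

-0.9698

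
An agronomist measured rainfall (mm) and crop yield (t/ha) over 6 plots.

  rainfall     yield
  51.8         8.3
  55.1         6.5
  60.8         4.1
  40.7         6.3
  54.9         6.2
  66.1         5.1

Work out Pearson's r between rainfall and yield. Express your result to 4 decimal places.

-0.5332

n = 6, Σx = 329.4, Σy = 36.5, Σx² = 18455.6, Σy² = 232.09, Σxy = 1971.27
nΣxy − ΣxΣy = 11827.62 − 12023.1 = -195.48
nΣx² − (Σx)² = 110733.6 − 108504.36 = 2229.24; nΣy² − (Σy)² = 1392.54 − 1332.25 = 60.29
r = -195.48 / √(2229.24 × 60.29) = -195.48 / 366.6073 ≈ -0.5332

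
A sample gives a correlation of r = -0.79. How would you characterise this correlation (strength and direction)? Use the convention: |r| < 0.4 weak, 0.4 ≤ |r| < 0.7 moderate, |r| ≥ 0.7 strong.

strong negative

r = -0.79 < 0 so the relationship is negative.
|r| = 0.79, which falls in the strong range.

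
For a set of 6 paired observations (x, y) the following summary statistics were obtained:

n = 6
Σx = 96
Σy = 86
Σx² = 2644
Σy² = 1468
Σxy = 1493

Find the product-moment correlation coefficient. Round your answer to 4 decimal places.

r = (nΣxy − ΣxΣy) / √[(nΣx² − (Σx)²)(nΣy² − (Σy)²)]
Numerator: 6×1493 − 96×86 = 702
Denominator: √[(15864 − 9216)(8808 − 7396)] = √[6648 × 1412] = 3063.8172
r = 702 / 3063.8172 ≈ 0.2291

0.2291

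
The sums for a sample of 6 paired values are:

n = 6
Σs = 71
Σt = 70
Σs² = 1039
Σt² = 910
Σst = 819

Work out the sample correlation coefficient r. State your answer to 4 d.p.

r = (nΣst − ΣsΣt) / √[(nΣs² − (Σs)²)(nΣt² − (Σt)²)]
Numerator: 6×819 − 71×70 = -56
Denominator: √[(6234 − 5041)(5460 − 4900)] = √[1193 × 560] = 817.3616
r = -56 / 817.3616 ≈ -0.0685

-0.0685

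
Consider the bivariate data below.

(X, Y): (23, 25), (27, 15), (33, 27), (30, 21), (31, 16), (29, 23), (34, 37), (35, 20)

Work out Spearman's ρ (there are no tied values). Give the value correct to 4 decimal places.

0.2143

Rank X: 1, 2, 6, 4, 5, 3, 7, 8
Rank Y: 6, 1, 7, 4, 2, 5, 8, 3
d = rank(X) − rank(Y): -5, 1, -1, 0, 3, -2, -1, 5; Σd² = 66
ρ = 1 − 6Σd² / [n(n²−1)] = 1 − 6×66 / (8×63) = 1 − 396/504 ≈ 0.2143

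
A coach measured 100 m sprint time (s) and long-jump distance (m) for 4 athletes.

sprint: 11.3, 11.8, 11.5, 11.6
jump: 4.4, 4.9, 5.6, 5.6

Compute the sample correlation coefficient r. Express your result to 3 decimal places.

n = 4, Σx = 46.2, Σy = 20.5, Σx² = 533.74, Σy² = 106.09, Σxy = 236.9
nΣxy − ΣxΣy = 947.6 − 947.1 = 0.5
nΣx² − (Σx)² = 2134.96 − 2134.44 = 0.52; nΣy² − (Σy)² = 424.36 − 420.25 = 4.11
r = 0.5 / √(0.52 × 4.11) = 0.5 / 1.4619 ≈ 0.342

0.342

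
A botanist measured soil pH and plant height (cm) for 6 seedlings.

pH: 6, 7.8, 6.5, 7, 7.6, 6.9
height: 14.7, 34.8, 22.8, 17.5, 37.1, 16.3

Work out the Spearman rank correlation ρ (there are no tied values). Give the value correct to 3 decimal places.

Rank pH: 1, 6, 2, 4, 5, 3
Rank height: 1, 5, 4, 3, 6, 2
d = rank(pH) − rank(height): 0, 1, -2, 1, -1, 1; Σd² = 8
ρ = 1 − 6Σd² / [n(n²−1)] = 1 − 6×8 / (6×35) = 1 − 48/210 ≈ 0.771

0.771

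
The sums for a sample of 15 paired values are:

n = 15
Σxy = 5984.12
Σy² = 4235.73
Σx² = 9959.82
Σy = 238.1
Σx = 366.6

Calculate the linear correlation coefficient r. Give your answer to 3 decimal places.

r = (nΣxy − ΣxΣy) / √[(nΣx² − (Σx)²)(nΣy² − (Σy)²)]
Numerator: 15×5984.12 − 366.6×238.1 = 2474.34
Denominator: √[(149397.3 − 134395.56)(63535.95 − 56691.61)] = √[15001.74 × 6844.34] = 10132.9665
r = 2474.34 / 10132.9665 ≈ 0.244

0.244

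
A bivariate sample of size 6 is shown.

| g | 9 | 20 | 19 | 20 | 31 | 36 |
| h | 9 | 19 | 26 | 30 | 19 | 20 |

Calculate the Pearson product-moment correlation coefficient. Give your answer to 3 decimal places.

n = 6, Σg = 135, Σh = 123, Σg² = 3499, Σh² = 2779, Σgh = 2864
nΣgh − ΣgΣh = 17184 − 16605 = 579
nΣg² − (Σg)² = 20994 − 18225 = 2769; nΣh² − (Σh)² = 16674 − 15129 = 1545
r = 579 / √(2769 × 1545) = 579 / 2068.3580 ≈ 0.280

0.280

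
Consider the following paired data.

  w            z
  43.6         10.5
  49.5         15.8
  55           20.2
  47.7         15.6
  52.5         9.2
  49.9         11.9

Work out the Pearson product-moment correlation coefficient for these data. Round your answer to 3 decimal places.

n = 6, Σw = 298.2, Σz = 83.2, Σw² = 14897.76, Σz² = 1237.54, Σwz = 4171.83
nΣwz − ΣwΣz = 25030.98 − 24810.24 = 220.74
nΣw² − (Σw)² = 89386.56 − 88923.24 = 463.32; nΣz² − (Σz)² = 7425.24 − 6922.24 = 503
r = 220.74 / √(463.32 × 503) = 220.74 / 482.7525 ≈ 0.457

0.457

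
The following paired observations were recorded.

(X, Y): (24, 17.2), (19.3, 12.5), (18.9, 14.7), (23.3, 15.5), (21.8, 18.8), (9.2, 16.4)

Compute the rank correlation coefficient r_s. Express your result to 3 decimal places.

Rank X: 6, 3, 2, 5, 4, 1
Rank Y: 5, 1, 2, 3, 6, 4
d = rank(X) − rank(Y): 1, 2, 0, 2, -2, -3; Σd² = 22
ρ = 1 − 6Σd² / [n(n²−1)] = 1 − 6×22 / (6×35) = 1 − 132/210 ≈ 0.371

0.371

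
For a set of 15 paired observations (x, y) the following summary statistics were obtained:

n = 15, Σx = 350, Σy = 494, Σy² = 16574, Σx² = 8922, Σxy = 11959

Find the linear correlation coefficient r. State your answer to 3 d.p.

r = (nΣxy − ΣxΣy) / √[(nΣx² − (Σx)²)(nΣy² − (Σy)²)]
Numerator: 15×11959 − 350×494 = 6485
Denominator: √[(133830 − 122500)(248610 − 244036)] = √[11330 × 4574] = 7198.8485
r = 6485 / 7198.8485 ≈ 0.901

0.901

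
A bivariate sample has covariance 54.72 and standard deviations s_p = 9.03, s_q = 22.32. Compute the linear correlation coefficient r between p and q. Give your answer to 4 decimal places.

0.2715

r = Cov(p,q) / (s_p · s_q) = 54.72 / (9.03 × 22.32)
  = 54.72 / 201.5496 ≈ 0.2715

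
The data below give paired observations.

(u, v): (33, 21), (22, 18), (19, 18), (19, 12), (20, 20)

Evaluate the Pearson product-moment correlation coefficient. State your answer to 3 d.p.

n = 5, Σu = 113, Σv = 89, Σu² = 2695, Σv² = 1633, Σuv = 2059
nΣuv − ΣuΣv = 10295 − 10057 = 238
nΣu² − (Σu)² = 13475 − 12769 = 706; nΣv² − (Σv)² = 8165 − 7921 = 244
r = 238 / √(706 × 244) = 238 / 415.0470 ≈ 0.573

0.573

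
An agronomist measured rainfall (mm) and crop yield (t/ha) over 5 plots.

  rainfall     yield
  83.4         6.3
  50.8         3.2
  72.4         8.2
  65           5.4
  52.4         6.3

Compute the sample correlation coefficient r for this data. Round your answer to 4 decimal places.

0.5793

n = 5, Σx = 324, Σy = 29.4, Σx² = 21748.72, Σy² = 186.02, Σxy = 1962.78
nΣxy − ΣxΣy = 9813.9 − 9525.6 = 288.3
nΣx² − (Σx)² = 108743.6 − 104976 = 3767.6; nΣy² − (Σy)² = 930.1 − 864.36 = 65.74
r = 288.3 / √(3767.6 × 65.74) = 288.3 / 497.6766 ≈ 0.5793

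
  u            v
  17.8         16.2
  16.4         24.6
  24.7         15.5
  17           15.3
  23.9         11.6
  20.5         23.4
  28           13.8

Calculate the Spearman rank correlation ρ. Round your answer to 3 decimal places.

Rank u: 3, 1, 6, 2, 5, 4, 7
Rank v: 5, 7, 4, 3, 1, 6, 2
d = rank(u) − rank(v): -2, -6, 2, -1, 4, -2, 5; Σd² = 90
ρ = 1 − 6Σd² / [n(n²−1)] = 1 − 6×90 / (7×48) = 1 − 540/336 ≈ -0.607

-0.607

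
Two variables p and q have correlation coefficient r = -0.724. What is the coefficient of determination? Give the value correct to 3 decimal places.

0.524

r² = (-0.724)² = 0.524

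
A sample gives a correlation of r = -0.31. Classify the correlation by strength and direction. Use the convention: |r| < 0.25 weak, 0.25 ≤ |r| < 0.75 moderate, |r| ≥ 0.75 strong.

r = -0.31 < 0 so the relationship is negative.
|r| = 0.31, which falls in the moderate range.

moderate negative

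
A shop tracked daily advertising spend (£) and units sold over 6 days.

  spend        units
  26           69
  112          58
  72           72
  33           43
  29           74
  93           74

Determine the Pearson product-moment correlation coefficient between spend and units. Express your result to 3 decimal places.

n = 6, Σx = 365, Σy = 390, Σx² = 28983, Σy² = 26110, Σxy = 23921
nΣxy − ΣxΣy = 143526 − 142350 = 1176
nΣx² − (Σx)² = 173898 − 133225 = 40673; nΣy² − (Σy)² = 156660 − 152100 = 4560
r = 1176 / √(40673 × 4560) = 1176 / 13618.6960 ≈ 0.086

0.086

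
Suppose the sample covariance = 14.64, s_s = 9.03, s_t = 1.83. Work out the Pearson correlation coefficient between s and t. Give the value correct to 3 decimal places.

0.886

r = Cov(s,t) / (s_s · s_t) = 14.64 / (9.03 × 1.83)
  = 14.64 / 16.5249 ≈ 0.886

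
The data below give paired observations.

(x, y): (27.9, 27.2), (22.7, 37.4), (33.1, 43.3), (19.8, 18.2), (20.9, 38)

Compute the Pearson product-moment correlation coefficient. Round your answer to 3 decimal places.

n = 5, Σx = 124.4, Σy = 164.1, Σx² = 3218.16, Σy² = 5788.73, Σxy = 4195.65
nΣxy − ΣxΣy = 20978.25 − 20414.04 = 564.21
nΣx² − (Σx)² = 16090.8 − 15475.36 = 615.44; nΣy² − (Σy)² = 28943.65 − 26928.81 = 2014.84
r = 564.21 / √(615.44 × 2014.84) = 564.21 / 1113.5588 ≈ 0.507

0.507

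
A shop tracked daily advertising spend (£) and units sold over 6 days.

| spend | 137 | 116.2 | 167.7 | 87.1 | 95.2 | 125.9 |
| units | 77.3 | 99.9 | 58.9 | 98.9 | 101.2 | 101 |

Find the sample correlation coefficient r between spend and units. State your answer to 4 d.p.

-0.8671

n = 6, Σx = 729.1, Σy = 537.2, Σx² = 92894.99, Σy² = 49648.16, Σxy = 63040.34
nΣxy − ΣxΣy = 378242.04 − 391672.52 = -13430.48
nΣx² − (Σx)² = 557369.94 − 531586.81 = 25783.13; nΣy² − (Σy)² = 297888.96 − 288583.84 = 9305.12
r = -13430.48 / √(25783.13 × 9305.12) = -13430.48 / 15489.1936 ≈ -0.8671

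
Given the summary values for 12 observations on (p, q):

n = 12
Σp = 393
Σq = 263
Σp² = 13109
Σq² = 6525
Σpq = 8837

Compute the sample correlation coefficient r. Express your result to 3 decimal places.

0.526

r = (nΣpq − ΣpΣq) / √[(nΣp² − (Σp)²)(nΣq² − (Σq)²)]
Numerator: 12×8837 − 393×263 = 2685
Denominator: √[(157308 − 154449)(78300 − 69169)] = √[2859 × 9131] = 5109.3570
r = 2685 / 5109.3570 ≈ 0.526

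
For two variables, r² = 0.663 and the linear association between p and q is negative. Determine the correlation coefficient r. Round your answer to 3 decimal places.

-0.814

|r| = √0.663 = 0.814
The association is negative, so r = −0.814.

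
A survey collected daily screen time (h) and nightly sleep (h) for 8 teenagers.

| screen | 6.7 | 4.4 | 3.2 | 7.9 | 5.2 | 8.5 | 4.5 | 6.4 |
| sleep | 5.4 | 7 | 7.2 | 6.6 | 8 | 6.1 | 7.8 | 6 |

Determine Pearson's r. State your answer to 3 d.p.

-0.632

n = 8, Σx = 46.8, Σy = 54.1, Σx² = 297.4, Σy² = 371.61, Σxy = 309.11
nΣxy − ΣxΣy = 2472.88 − 2531.88 = -59
nΣx² − (Σx)² = 2379.2 − 2190.24 = 188.96; nΣy² − (Σy)² = 2972.88 − 2926.81 = 46.07
r = -59 / √(188.96 × 46.07) = -59 / 93.3027 ≈ -0.632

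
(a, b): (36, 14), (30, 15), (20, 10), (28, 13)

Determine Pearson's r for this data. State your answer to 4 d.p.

0.8406

n = 4, Σa = 114, Σb = 52, Σa² = 3380, Σb² = 690, Σab = 1518
nΣab − ΣaΣb = 6072 − 5928 = 144
nΣa² − (Σa)² = 13520 − 12996 = 524; nΣb² − (Σb)² = 2760 − 2704 = 56
r = 144 / √(524 × 56) = 144 / 171.3009 ≈ 0.8406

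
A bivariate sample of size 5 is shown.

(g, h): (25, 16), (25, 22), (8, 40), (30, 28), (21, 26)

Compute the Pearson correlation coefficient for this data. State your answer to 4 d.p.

n = 5, Σg = 109, Σh = 132, Σg² = 2655, Σh² = 3800, Σgh = 2656
nΣgh − ΣgΣh = 13280 − 14388 = -1108
nΣg² − (Σg)² = 13275 − 11881 = 1394; nΣh² − (Σh)² = 19000 − 17424 = 1576
r = -1108 / √(1394 × 1576) = -1108 / 1482.2092 ≈ -0.7475

-0.7475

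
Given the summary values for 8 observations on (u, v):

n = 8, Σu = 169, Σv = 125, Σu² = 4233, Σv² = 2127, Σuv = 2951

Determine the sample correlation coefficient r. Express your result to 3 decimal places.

r = (nΣuv − ΣuΣv) / √[(nΣu² − (Σu)²)(nΣv² − (Σv)²)]
Numerator: 8×2951 − 169×125 = 2483
Denominator: √[(33864 − 28561)(17016 − 15625)] = √[5303 × 1391] = 2715.9663
r = 2483 / 2715.9663 ≈ 0.914

0.914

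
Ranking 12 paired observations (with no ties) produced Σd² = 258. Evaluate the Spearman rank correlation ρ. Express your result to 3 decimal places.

0.098

ρ = 1 − 6Σd² / [n(n²−1)] = 1 − 6×258 / (12×143)
  = 1 − 1548/1716 = 1 − 0.9021 ≈ 0.098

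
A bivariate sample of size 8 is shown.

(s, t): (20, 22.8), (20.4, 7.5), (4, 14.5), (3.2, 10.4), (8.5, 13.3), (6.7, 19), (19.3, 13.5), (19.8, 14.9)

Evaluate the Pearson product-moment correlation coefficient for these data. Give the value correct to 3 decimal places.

0.077

n = 8, Σs = 101.9, Σt = 115.9, Σs² = 1724.07, Σt² = 1836.65, Σst = 1496.2
nΣst − ΣsΣt = 11969.6 − 11810.21 = 159.39
nΣs² − (Σs)² = 13792.56 − 10383.61 = 3408.95; nΣt² − (Σt)² = 14693.2 − 13432.81 = 1260.39
r = 159.39 / √(3408.95 × 1260.39) = 159.39 / 2072.8257 ≈ 0.077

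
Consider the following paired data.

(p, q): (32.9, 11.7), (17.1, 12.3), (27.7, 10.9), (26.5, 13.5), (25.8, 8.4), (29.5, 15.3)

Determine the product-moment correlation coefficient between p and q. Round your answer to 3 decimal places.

n = 6, Σp = 159.5, Σq = 72.1, Σp² = 4380.25, Σq² = 893.89, Σpq = 1923.01
nΣpq − ΣpΣq = 11538.06 − 11499.95 = 38.11
nΣp² − (Σp)² = 26281.5 − 25440.25 = 841.25; nΣq² − (Σq)² = 5363.34 − 5198.41 = 164.93
r = 38.11 / √(841.25 × 164.93) = 38.11 / 372.4881 ≈ 0.102

0.102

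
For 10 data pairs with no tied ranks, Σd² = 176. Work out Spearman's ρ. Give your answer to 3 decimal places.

ρ = 1 − 6Σd² / [n(n²−1)] = 1 − 6×176 / (10×99)
  = 1 − 1056/990 = 1 − 1.0667 ≈ -0.067

-0.067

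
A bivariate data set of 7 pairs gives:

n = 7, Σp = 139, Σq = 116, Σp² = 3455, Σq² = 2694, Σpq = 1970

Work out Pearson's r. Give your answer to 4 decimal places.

-0.4553

r = (nΣpq − ΣpΣq) / √[(nΣp² − (Σp)²)(nΣq² − (Σq)²)]
Numerator: 7×1970 − 139×116 = -2334
Denominator: √[(24185 − 19321)(18858 − 13456)] = √[4864 × 5402] = 5125.9465
r = -2334 / 5125.9465 ≈ -0.4553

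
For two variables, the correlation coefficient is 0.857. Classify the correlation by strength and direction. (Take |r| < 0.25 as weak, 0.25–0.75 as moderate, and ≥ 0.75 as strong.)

r = 0.857 > 0 so the relationship is positive.
|r| = 0.857, which falls in the strong range.

strong positive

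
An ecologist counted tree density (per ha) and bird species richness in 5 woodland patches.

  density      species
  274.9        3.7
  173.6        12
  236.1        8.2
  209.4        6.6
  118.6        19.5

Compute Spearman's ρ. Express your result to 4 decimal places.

-0.9000

Rank density: 5, 2, 4, 3, 1
Rank species: 1, 4, 3, 2, 5
d = rank(density) − rank(species): 4, -2, 1, 1, -4; Σd² = 38
ρ = 1 − 6Σd² / [n(n²−1)] = 1 − 6×38 / (5×24) = 1 − 228/120 ≈ -0.9000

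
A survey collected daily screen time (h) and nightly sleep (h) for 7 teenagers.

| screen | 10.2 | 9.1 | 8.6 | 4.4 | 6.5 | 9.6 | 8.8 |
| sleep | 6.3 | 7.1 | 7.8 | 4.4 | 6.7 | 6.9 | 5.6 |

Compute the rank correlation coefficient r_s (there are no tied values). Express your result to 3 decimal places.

Rank screen: 7, 5, 3, 1, 2, 6, 4
Rank sleep: 3, 6, 7, 1, 4, 5, 2
d = rank(screen) − rank(sleep): 4, -1, -4, 0, -2, 1, 2; Σd² = 42
ρ = 1 − 6Σd² / [n(n²−1)] = 1 − 6×42 / (7×48) = 1 − 252/336 ≈ 0.250

0.250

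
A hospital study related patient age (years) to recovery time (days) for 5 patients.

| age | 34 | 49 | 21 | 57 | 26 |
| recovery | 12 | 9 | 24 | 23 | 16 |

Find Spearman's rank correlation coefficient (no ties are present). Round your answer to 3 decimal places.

-0.400

Rank age: 3, 4, 1, 5, 2
Rank recovery: 2, 1, 5, 4, 3
d = rank(age) − rank(recovery): 1, 3, -4, 1, -1; Σd² = 28
ρ = 1 − 6Σd² / [n(n²−1)] = 1 − 6×28 / (5×24) = 1 − 168/120 ≈ -0.400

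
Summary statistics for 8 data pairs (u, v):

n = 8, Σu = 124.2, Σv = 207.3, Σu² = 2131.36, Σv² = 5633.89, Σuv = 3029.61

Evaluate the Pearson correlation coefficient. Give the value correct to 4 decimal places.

-0.8177

r = (nΣuv − ΣuΣv) / √[(nΣu² − (Σu)²)(nΣv² − (Σv)²)]
Numerator: 8×3029.61 − 124.2×207.3 = -1509.78
Denominator: √[(17050.88 − 15425.64)(45071.12 − 42973.29)] = √[1625.24 × 2097.83] = 1846.4770
r = -1509.78 / 1846.4770 ≈ -0.8177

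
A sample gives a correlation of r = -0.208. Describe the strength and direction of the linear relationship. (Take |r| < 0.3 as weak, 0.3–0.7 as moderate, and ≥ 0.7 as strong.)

weak negative

r = -0.208 < 0 so the relationship is negative.
|r| = 0.208, which falls in the weak range.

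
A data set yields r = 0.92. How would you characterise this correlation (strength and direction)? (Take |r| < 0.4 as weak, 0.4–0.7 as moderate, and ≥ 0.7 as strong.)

r = 0.92 > 0 so the relationship is positive.
|r| = 0.92, which falls in the strong range.

strong positive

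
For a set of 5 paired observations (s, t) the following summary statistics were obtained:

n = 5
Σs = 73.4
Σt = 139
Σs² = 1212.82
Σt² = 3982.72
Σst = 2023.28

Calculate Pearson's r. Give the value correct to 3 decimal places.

-0.136

r = (nΣst − ΣsΣt) / √[(nΣs² − (Σs)²)(nΣt² − (Σt)²)]
Numerator: 5×2023.28 − 73.4×139 = -86.2
Denominator: √[(6064.1 − 5387.56)(19913.6 − 19321)] = √[676.54 × 592.6] = 633.1805
r = -86.2 / 633.1805 ≈ -0.136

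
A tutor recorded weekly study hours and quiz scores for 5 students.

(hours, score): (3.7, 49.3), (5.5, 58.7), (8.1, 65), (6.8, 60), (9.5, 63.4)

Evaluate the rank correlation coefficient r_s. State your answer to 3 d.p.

Rank hours: 1, 2, 4, 3, 5
Rank score: 1, 2, 5, 3, 4
d = rank(hours) − rank(score): 0, 0, -1, 0, 1; Σd² = 2
ρ = 1 − 6Σd² / [n(n²−1)] = 1 − 6×2 / (5×24) = 1 − 12/120 ≈ 0.900

0.900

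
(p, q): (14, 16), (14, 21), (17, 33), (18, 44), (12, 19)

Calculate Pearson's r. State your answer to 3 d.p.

0.909

n = 5, Σp = 75, Σq = 133, Σp² = 1149, Σq² = 4083, Σpq = 2099
nΣpq − ΣpΣq = 10495 − 9975 = 520
nΣp² − (Σp)² = 5745 − 5625 = 120; nΣq² − (Σq)² = 20415 − 17689 = 2726
r = 520 / √(120 × 2726) = 520 / 571.9441 ≈ 0.909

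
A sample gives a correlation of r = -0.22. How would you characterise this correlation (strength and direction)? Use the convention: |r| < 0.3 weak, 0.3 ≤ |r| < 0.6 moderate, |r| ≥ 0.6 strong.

weak negative

r = -0.22 < 0 so the relationship is negative.
|r| = 0.22, which falls in the weak range.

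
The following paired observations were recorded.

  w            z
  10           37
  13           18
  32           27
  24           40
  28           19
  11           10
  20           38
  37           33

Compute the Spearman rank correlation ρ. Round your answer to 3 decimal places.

0.143

Rank w: 1, 3, 7, 5, 6, 2, 4, 8
Rank z: 6, 2, 4, 8, 3, 1, 7, 5
d = rank(w) − rank(z): -5, 1, 3, -3, 3, 1, -3, 3; Σd² = 72
ρ = 1 − 6Σd² / [n(n²−1)] = 1 − 6×72 / (8×63) = 1 − 432/504 ≈ 0.143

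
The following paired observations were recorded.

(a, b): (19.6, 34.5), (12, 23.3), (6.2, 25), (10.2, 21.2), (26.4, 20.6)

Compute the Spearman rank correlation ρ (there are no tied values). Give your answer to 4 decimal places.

Rank a: 4, 3, 1, 2, 5
Rank b: 5, 3, 4, 2, 1
d = rank(a) − rank(b): -1, 0, -3, 0, 4; Σd² = 26
ρ = 1 − 6Σd² / [n(n²−1)] = 1 − 6×26 / (5×24) = 1 − 156/120 ≈ -0.3000

-0.3000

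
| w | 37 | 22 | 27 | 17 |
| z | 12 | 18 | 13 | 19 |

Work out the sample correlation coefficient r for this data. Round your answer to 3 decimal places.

-0.917

n = 4, Σw = 103, Σz = 62, Σw² = 2871, Σz² = 998, Σwz = 1514
nΣwz − ΣwΣz = 6056 − 6386 = -330
nΣw² − (Σw)² = 11484 − 10609 = 875; nΣz² − (Σz)² = 3992 − 3844 = 148
r = -330 / √(875 × 148) = -330 / 359.8611 ≈ -0.917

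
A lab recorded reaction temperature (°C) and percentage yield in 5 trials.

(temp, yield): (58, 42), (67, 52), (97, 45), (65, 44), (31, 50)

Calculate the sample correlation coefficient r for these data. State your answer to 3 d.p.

n = 5, Σx = 318, Σy = 233, Σx² = 22448, Σy² = 10929, Σxy = 14695
nΣxy − ΣxΣy = 73475 − 74094 = -619
nΣx² − (Σx)² = 112240 − 101124 = 11116; nΣy² − (Σy)² = 54645 − 54289 = 356
r = -619 / √(11116 × 356) = -619 / 1989.2954 ≈ -0.311

-0.311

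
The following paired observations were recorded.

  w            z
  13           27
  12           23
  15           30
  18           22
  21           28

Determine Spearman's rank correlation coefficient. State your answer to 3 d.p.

0.200

Rank w: 2, 1, 3, 4, 5
Rank z: 3, 2, 5, 1, 4
d = rank(w) − rank(z): -1, -1, -2, 3, 1; Σd² = 16
ρ = 1 − 6Σd² / [n(n²−1)] = 1 − 6×16 / (5×24) = 1 − 96/120 ≈ 0.200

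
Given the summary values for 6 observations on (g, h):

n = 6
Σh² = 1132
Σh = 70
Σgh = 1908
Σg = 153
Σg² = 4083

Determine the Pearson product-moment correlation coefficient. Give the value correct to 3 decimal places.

r = (nΣgh − ΣgΣh) / √[(nΣg² − (Σg)²)(nΣh² − (Σh)²)]
Numerator: 6×1908 − 153×70 = 738
Denominator: √[(24498 − 23409)(6792 − 4900)] = √[1089 × 1892] = 1435.4052
r = 738 / 1435.4052 ≈ 0.514

0.514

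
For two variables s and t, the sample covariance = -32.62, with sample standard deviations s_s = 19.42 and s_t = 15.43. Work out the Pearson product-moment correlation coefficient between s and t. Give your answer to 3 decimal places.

r = Cov(s,t) / (s_s · s_t) = -32.62 / (19.42 × 15.43)
  = -32.62 / 299.6506 ≈ -0.109

-0.109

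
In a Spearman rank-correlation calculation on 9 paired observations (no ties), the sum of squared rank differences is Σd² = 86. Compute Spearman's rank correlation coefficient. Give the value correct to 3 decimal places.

ρ = 1 − 6Σd² / [n(n²−1)] = 1 − 6×86 / (9×80)
  = 1 − 516/720 = 1 − 0.7167 ≈ 0.283

0.283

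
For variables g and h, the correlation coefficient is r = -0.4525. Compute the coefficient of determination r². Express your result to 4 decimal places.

0.2048

r² = (-0.4525)² = 0.2048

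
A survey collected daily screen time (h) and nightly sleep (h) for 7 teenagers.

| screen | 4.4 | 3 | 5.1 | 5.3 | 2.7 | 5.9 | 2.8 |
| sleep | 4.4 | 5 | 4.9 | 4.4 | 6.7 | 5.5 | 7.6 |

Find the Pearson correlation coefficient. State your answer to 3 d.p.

n = 7, Σx = 29.2, Σy = 38.5, Σx² = 132.4, Σy² = 220.63, Σxy = 154.49
nΣxy − ΣxΣy = 1081.43 − 1124.2 = -42.77
nΣx² − (Σx)² = 926.8 − 852.64 = 74.16; nΣy² − (Σy)² = 1544.41 − 1482.25 = 62.16
r = -42.77 / √(74.16 × 62.16) = -42.77 / 67.8954 ≈ -0.630

-0.630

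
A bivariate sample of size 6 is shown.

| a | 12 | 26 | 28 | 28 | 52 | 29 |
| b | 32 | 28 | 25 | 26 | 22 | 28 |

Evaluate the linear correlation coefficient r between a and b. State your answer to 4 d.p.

-0.9207

n = 6, Σa = 175, Σb = 161, Σa² = 5933, Σb² = 4377, Σab = 4496
nΣab − ΣaΣb = 26976 − 28175 = -1199
nΣa² − (Σa)² = 35598 − 30625 = 4973; nΣb² − (Σb)² = 26262 − 25921 = 341
r = -1199 / √(4973 × 341) = -1199 / 1302.2262 ≈ -0.9207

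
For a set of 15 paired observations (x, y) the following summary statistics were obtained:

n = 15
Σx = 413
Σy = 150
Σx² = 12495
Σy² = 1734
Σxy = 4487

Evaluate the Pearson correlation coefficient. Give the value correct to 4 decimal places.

0.6962

r = (nΣxy − ΣxΣy) / √[(nΣx² − (Σx)²)(nΣy² − (Σy)²)]
Numerator: 15×4487 − 413×150 = 5355
Denominator: √[(187425 − 170569)(26010 − 22500)] = √[16856 × 3510] = 7691.8502
r = 5355 / 7691.8502 ≈ 0.6962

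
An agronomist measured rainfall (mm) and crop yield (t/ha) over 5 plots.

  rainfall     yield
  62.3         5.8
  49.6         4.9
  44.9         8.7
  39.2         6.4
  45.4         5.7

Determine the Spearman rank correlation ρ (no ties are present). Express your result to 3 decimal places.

Rank rainfall: 5, 4, 2, 1, 3
Rank yield: 3, 1, 5, 4, 2
d = rank(rainfall) − rank(yield): 2, 3, -3, -3, 1; Σd² = 32
ρ = 1 − 6Σd² / [n(n²−1)] = 1 − 6×32 / (5×24) = 1 − 192/120 ≈ -0.600

-0.600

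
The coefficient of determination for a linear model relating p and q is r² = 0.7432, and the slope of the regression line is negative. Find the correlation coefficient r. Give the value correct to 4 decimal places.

-0.8621

|r| = √0.7432 = 0.8621
The association is negative, so r = −0.8621.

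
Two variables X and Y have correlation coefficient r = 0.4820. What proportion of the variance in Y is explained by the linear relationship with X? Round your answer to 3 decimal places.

r² = (0.4820)² = 0.232

0.232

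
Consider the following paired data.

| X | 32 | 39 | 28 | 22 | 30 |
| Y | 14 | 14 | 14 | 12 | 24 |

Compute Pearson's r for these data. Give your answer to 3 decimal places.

0.122

n = 5, ΣX = 151, ΣY = 78, ΣX² = 4713, ΣY² = 1308, ΣXY = 2370
nΣXY − ΣXΣY = 11850 − 11778 = 72
nΣX² − (ΣX)² = 23565 − 22801 = 764; nΣY² − (ΣY)² = 6540 − 6084 = 456
r = 72 / √(764 × 456) = 72 / 590.2406 ≈ 0.122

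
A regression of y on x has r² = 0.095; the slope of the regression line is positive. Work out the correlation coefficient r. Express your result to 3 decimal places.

|r| = √0.095 = 0.308
The association is positive, so r = 0.308.

0.308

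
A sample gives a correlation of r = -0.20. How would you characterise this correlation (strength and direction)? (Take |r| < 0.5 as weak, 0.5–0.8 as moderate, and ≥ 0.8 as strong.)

r = -0.20 < 0 so the relationship is negative.
|r| = 0.20, which falls in the weak range.

weak negative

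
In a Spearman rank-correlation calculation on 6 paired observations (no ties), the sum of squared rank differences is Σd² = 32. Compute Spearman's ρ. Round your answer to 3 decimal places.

ρ = 1 − 6Σd² / [n(n²−1)] = 1 − 6×32 / (6×35)
  = 1 − 192/210 = 1 − 0.9143 ≈ 0.086

0.086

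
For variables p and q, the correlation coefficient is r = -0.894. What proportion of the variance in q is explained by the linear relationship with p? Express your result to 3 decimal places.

r² = (-0.894)² = 0.799

0.799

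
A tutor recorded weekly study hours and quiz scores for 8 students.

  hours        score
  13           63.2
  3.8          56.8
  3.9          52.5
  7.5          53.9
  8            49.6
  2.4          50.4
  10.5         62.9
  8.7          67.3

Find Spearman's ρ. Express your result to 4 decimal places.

0.6190

Rank hours: 8, 2, 3, 4, 5, 1, 7, 6
Rank score: 7, 5, 3, 4, 1, 2, 6, 8
d = rank(hours) − rank(score): 1, -3, 0, 0, 4, -1, 1, -2; Σd² = 32
ρ = 1 − 6Σd² / [n(n²−1)] = 1 − 6×32 / (8×63) = 1 − 192/504 ≈ 0.6190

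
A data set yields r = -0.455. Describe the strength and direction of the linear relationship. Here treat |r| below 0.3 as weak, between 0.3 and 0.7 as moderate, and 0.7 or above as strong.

moderate negative

r = -0.455 < 0 so the relationship is negative.
|r| = 0.455, which falls in the moderate range.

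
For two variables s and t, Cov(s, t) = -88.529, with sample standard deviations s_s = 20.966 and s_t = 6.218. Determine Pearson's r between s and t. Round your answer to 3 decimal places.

r = Cov(s,t) / (s_s · s_t) = -88.529 / (20.966 × 6.218)
  = -88.529 / 130.3666 ≈ -0.679

-0.679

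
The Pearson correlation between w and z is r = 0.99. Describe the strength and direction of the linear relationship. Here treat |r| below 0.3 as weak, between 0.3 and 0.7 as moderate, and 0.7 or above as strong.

strong positive

r = 0.99 > 0 so the relationship is positive.
|r| = 0.99, which falls in the strong range.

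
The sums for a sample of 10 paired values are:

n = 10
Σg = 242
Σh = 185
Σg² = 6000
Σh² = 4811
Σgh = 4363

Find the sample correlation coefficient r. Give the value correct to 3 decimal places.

-0.255

r = (nΣgh − ΣgΣh) / √[(nΣg² − (Σg)²)(nΣh² − (Σh)²)]
Numerator: 10×4363 − 242×185 = -1140
Denominator: √[(60000 − 58564)(48110 − 34225)] = √[1436 × 13885] = 4465.2951
r = -1140 / 4465.2951 ≈ -0.255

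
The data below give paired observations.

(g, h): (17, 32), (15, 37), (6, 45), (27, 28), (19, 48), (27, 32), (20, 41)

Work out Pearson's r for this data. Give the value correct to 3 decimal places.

n = 7, Σg = 131, Σh = 263, Σg² = 2769, Σh² = 10211, Σgh = 4721
nΣgh − ΣgΣh = 33047 − 34453 = -1406
nΣg² − (Σg)² = 19383 − 17161 = 2222; nΣh² − (Σh)² = 71477 − 69169 = 2308
r = -1406 / √(2222 × 2308) = -1406 / 2264.5918 ≈ -0.621

-0.621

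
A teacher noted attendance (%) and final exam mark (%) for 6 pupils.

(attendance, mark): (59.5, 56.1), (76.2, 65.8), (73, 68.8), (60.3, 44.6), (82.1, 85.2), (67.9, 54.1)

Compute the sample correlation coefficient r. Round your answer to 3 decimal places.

0.903

n = 6, Σx = 419, Σy = 374.6, Σx² = 29662.6, Σy² = 24385.3, Σxy = 26732
nΣxy − ΣxΣy = 160392 − 156957.4 = 3434.6
nΣx² − (Σx)² = 177975.6 − 175561 = 2414.6; nΣy² − (Σy)² = 146311.8 − 140325.16 = 5986.64
r = 3434.6 / √(2414.6 × 5986.64) = 3434.6 / 3802.0180 ≈ 0.903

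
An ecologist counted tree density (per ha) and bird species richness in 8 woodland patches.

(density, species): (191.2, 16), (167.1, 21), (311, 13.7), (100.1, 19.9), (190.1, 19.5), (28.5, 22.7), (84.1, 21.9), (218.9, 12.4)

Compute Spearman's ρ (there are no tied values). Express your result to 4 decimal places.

Rank density: 6, 4, 8, 3, 5, 1, 2, 7
Rank species: 3, 6, 2, 5, 4, 8, 7, 1
d = rank(density) − rank(species): 3, -2, 6, -2, 1, -7, -5, 6; Σd² = 164
ρ = 1 − 6Σd² / [n(n²−1)] = 1 − 6×164 / (8×63) = 1 − 984/504 ≈ -0.9524

-0.9524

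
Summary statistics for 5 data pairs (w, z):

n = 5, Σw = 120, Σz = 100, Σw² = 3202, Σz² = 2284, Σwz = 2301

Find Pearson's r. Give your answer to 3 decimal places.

r = (nΣwz − ΣwΣz) / √[(nΣw² − (Σw)²)(nΣz² − (Σz)²)]
Numerator: 5×2301 − 120×100 = -495
Denominator: √[(16010 − 14400)(11420 − 10000)] = √[1610 × 1420] = 1512.0185
r = -495 / 1512.0185 ≈ -0.327

-0.327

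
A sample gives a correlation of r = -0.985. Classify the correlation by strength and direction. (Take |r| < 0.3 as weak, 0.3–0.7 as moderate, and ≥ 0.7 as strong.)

strong negative

r = -0.985 < 0 so the relationship is negative.
|r| = 0.985, which falls in the strong range.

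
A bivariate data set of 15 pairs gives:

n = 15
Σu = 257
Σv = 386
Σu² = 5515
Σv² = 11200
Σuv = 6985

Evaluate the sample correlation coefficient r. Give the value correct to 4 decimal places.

r = (nΣuv − ΣuΣv) / √[(nΣu² − (Σu)²)(nΣv² − (Σv)²)]
Numerator: 15×6985 − 257×386 = 5573
Denominator: √[(82725 − 66049)(168000 − 148996)] = √[16676 × 19004] = 17801.9860
r = 5573 / 17801.9860 ≈ 0.3131

0.3131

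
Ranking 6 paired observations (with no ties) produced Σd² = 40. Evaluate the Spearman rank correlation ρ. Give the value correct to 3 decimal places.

ρ = 1 − 6Σd² / [n(n²−1)] = 1 − 6×40 / (6×35)
  = 1 − 240/210 = 1 − 1.1429 ≈ -0.143

-0.143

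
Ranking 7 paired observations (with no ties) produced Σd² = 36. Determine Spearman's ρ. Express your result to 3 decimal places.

0.357

ρ = 1 − 6Σd² / [n(n²−1)] = 1 − 6×36 / (7×48)
  = 1 − 216/336 = 1 − 0.6429 ≈ 0.357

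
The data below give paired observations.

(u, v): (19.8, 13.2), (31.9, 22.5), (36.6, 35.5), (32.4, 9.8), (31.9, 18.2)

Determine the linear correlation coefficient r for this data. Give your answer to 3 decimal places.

0.590

n = 5, Σu = 152.6, Σv = 99.2, Σu² = 4816.58, Σv² = 2368.02, Σuv = 3176.51
nΣuv − ΣuΣv = 15882.55 − 15137.92 = 744.63
nΣu² − (Σu)² = 24082.9 − 23286.76 = 796.14; nΣv² − (Σv)² = 11840.1 − 9840.64 = 1999.46
r = 744.63 / √(796.14 × 1999.46) = 744.63 / 1261.6854 ≈ 0.590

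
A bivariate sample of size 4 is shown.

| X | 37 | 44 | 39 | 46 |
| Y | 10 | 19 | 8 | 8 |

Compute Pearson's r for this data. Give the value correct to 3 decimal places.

0.279

n = 4, ΣX = 166, ΣY = 45, ΣX² = 6942, ΣY² = 589, ΣXY = 1886
nΣXY − ΣXΣY = 7544 − 7470 = 74
nΣX² − (ΣX)² = 27768 − 27556 = 212; nΣY² − (ΣY)² = 2356 − 2025 = 331
r = 74 / √(212 × 331) = 74 / 264.9000 ≈ 0.279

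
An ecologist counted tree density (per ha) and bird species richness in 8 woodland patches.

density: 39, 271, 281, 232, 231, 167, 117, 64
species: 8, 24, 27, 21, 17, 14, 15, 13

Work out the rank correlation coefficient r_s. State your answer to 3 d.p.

0.976

Rank density: 1, 7, 8, 6, 5, 4, 3, 2
Rank species: 1, 7, 8, 6, 5, 3, 4, 2
d = rank(density) − rank(species): 0, 0, 0, 0, 0, 1, -1, 0; Σd² = 2
ρ = 1 − 6Σd² / [n(n²−1)] = 1 − 6×2 / (8×63) = 1 − 12/504 ≈ 0.976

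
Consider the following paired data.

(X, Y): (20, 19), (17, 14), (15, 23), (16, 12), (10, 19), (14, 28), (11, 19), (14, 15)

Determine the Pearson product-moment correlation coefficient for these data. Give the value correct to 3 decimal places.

-0.200

n = 8, ΣX = 117, ΣY = 149, ΣX² = 1783, ΣY² = 2961, ΣXY = 2156
nΣXY − ΣXΣY = 17248 − 17433 = -185
nΣX² − (ΣX)² = 14264 − 13689 = 575; nΣY² − (ΣY)² = 23688 − 22201 = 1487
r = -185 / √(575 × 1487) = -185 / 924.6756 ≈ -0.200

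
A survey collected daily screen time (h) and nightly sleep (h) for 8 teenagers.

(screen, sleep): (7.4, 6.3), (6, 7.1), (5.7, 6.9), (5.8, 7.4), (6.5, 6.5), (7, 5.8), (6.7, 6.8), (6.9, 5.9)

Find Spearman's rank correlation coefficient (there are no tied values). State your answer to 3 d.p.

Rank screen: 8, 3, 1, 2, 4, 7, 5, 6
Rank sleep: 3, 7, 6, 8, 4, 1, 5, 2
d = rank(screen) − rank(sleep): 5, -4, -5, -6, 0, 6, 0, 4; Σd² = 154
ρ = 1 − 6Σd² / [n(n²−1)] = 1 − 6×154 / (8×63) = 1 − 924/504 ≈ -0.833

-0.833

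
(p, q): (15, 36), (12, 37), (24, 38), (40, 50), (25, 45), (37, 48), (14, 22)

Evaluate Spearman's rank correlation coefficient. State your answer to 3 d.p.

0.893

Rank p: 3, 1, 4, 7, 5, 6, 2
Rank q: 2, 3, 4, 7, 5, 6, 1
d = rank(p) − rank(q): 1, -2, 0, 0, 0, 0, 1; Σd² = 6
ρ = 1 − 6Σd² / [n(n²−1)] = 1 − 6×6 / (7×48) = 1 − 36/336 ≈ 0.893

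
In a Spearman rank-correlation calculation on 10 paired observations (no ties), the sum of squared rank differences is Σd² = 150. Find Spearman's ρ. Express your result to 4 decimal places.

ρ = 1 − 6Σd² / [n(n²−1)] = 1 − 6×150 / (10×99)
  = 1 − 900/990 = 1 − 0.90909 ≈ 0.0909

0.0909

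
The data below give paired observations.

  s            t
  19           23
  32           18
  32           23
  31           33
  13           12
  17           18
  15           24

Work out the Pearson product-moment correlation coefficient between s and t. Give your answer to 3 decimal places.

n = 7, Σs = 159, Σt = 151, Σs² = 4053, Σt² = 3515, Σst = 3594
nΣst − ΣsΣt = 25158 − 24009 = 1149
nΣs² − (Σs)² = 28371 − 25281 = 3090; nΣt² − (Σt)² = 24605 − 22801 = 1804
r = 1149 / √(3090 × 1804) = 1149 / 2361.0083 ≈ 0.487

0.487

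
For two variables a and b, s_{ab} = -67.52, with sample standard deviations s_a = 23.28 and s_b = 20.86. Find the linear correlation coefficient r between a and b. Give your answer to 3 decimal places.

-0.139

r = Cov(a,b) / (s_a · s_b) = -67.52 / (23.28 × 20.86)
  = -67.52 / 485.6208 ≈ -0.139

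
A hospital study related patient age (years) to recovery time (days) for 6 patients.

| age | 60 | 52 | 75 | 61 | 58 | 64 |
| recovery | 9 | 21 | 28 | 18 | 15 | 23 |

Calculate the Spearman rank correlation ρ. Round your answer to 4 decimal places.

Rank age: 3, 1, 6, 4, 2, 5
Rank recovery: 1, 4, 6, 3, 2, 5
d = rank(age) − rank(recovery): 2, -3, 0, 1, 0, 0; Σd² = 14
ρ = 1 − 6Σd² / [n(n²−1)] = 1 − 6×14 / (6×35) = 1 − 84/210 ≈ 0.6000

0.6000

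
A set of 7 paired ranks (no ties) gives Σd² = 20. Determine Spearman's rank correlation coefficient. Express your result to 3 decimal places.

ρ = 1 − 6Σd² / [n(n²−1)] = 1 − 6×20 / (7×48)
  = 1 − 120/336 = 1 − 0.3571 ≈ 0.643

0.643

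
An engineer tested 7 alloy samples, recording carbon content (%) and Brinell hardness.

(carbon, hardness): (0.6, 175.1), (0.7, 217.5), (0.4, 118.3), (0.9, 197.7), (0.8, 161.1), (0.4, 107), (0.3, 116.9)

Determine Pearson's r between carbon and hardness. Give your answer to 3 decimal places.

0.827

n = 7, Σx = 4.1, Σy = 1093.6, Σx² = 2.71, Σy² = 182114.26, Σxy = 689.31
nΣxy − ΣxΣy = 4825.17 − 4483.76 = 341.41
nΣx² − (Σx)² = 18.97 − 16.81 = 2.16; nΣy² − (Σy)² = 1274799.82 − 1195960.96 = 78838.86
r = 341.41 / √(2.16 × 78838.86) = 341.41 / 412.6644 ≈ 0.827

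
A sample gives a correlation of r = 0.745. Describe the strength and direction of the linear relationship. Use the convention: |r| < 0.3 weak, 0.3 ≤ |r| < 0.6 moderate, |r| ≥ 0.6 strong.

r = 0.745 > 0 so the relationship is positive.
|r| = 0.745, which falls in the strong range.

strong positive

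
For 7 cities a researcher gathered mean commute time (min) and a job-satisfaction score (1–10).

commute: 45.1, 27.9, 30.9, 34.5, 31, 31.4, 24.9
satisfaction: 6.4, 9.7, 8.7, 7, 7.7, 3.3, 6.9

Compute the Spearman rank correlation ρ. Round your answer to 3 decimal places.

-0.500

Rank commute: 7, 2, 3, 6, 4, 5, 1
Rank satisfaction: 2, 7, 6, 4, 5, 1, 3
d = rank(commute) − rank(satisfaction): 5, -5, -3, 2, -1, 4, -2; Σd² = 84
ρ = 1 − 6Σd² / [n(n²−1)] = 1 − 6×84 / (7×48) = 1 − 504/336 ≈ -0.500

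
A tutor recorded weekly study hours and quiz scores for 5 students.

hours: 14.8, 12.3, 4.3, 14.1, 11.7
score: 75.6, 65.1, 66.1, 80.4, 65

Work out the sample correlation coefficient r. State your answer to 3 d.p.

n = 5, Σx = 57.2, Σy = 352.2, Σx² = 724.52, Σy² = 25011.74, Σxy = 4097.98
nΣxy − ΣxΣy = 20489.9 − 20145.84 = 344.06
nΣx² − (Σx)² = 3622.6 − 3271.84 = 350.76; nΣy² − (Σy)² = 125058.7 − 124044.84 = 1013.86
r = 344.06 / √(350.76 × 1013.86) = 344.06 / 596.3401 ≈ 0.577

0.577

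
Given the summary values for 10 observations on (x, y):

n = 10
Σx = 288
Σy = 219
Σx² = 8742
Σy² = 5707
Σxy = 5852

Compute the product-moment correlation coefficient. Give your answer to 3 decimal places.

r = (nΣxy − ΣxΣy) / √[(nΣx² − (Σx)²)(nΣy² − (Σy)²)]
Numerator: 10×5852 − 288×219 = -4552
Denominator: √[(87420 − 82944)(57070 − 47961)] = √[4476 × 9109] = 6385.2865
r = -4552 / 6385.2865 ≈ -0.713

-0.713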